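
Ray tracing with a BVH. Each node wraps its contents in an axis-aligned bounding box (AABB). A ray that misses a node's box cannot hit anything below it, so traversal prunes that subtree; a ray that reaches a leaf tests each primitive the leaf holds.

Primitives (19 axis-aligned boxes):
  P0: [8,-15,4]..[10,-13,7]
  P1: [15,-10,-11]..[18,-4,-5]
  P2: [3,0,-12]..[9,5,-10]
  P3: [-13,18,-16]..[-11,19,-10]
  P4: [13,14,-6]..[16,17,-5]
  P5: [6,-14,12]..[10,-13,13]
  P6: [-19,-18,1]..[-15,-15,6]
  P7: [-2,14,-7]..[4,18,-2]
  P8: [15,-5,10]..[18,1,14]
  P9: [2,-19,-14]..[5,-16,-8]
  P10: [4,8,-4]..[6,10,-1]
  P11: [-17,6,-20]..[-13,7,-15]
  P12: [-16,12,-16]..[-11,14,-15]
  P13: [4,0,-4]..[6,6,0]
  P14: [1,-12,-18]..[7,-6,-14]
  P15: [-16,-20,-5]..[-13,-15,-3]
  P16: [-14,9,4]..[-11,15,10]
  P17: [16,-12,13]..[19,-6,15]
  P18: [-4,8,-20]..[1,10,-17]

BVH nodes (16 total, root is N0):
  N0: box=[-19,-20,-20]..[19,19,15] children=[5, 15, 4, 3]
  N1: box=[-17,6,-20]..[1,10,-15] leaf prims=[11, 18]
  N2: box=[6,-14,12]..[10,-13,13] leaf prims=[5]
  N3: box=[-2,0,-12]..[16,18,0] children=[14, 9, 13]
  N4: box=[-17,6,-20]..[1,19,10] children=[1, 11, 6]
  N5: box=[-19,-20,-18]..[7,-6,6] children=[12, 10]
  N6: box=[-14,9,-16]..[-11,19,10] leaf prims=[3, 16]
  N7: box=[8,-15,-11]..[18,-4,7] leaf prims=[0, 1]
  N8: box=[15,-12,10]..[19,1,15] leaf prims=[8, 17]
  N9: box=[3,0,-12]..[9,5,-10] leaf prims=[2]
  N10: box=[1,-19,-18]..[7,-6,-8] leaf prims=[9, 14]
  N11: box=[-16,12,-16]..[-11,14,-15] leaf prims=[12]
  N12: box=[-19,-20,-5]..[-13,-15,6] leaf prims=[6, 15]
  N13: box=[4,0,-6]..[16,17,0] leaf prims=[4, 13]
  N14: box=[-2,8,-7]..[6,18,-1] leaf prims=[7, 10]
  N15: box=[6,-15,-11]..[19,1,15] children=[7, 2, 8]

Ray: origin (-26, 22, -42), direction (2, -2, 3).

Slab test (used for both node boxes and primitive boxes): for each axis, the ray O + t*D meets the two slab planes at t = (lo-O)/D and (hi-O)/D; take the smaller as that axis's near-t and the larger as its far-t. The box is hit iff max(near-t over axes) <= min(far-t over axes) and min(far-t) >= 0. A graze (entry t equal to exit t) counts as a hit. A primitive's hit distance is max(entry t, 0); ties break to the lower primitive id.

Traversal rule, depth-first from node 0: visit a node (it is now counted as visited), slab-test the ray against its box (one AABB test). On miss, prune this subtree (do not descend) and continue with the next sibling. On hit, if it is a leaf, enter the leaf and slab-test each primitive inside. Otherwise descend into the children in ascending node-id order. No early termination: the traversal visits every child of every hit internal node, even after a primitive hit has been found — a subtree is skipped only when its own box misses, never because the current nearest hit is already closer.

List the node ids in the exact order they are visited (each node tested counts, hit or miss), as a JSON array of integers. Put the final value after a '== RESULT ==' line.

Walk:
N0 x:[7/2,45/2] y:[3/2,21] z:[22/3,19] -> hit [22/3,19], descend [3, 4, 5, 15]
  N3 x:[12,21] y:[2,11] z:[10,14] -> miss, prune
  N4 x:[9/2,27/2] y:[3/2,8] z:[22/3,52/3] -> hit [22/3,8], descend [1, 6, 11]
    N1 x:[9/2,27/2] y:[6,8] z:[22/3,9] -> hit [22/3,8] leaf, test {P11(miss), P18(miss)}
    N6 x:[6,15/2] y:[3/2,13/2] z:[26/3,52/3] -> miss, prune
    N11 x:[5,15/2] y:[4,5] z:[26/3,9] -> miss, prune
  N5 x:[7/2,33/2] y:[14,21] z:[8,16] -> hit [14,16], descend [10, 12]
    N10 x:[27/2,33/2] y:[14,41/2] z:[8,34/3] -> miss, prune
    N12 x:[7/2,13/2] y:[37/2,21] z:[37/3,16] -> miss, prune
  N15 x:[16,45/2] y:[21/2,37/2] z:[31/3,19] -> hit [16,37/2], descend [2, 7, 8]
    N2 x:[16,18] y:[35/2,18] z:[18,55/3] -> hit [18,18] leaf, test {P5@t=18}
    N7 x:[17,22] y:[13,37/2] z:[31/3,49/3] -> miss, prune
    N8 x:[41/2,45/2] y:[21/2,17] z:[52/3,19] -> miss, prune

Visited [0, 3, 4, 1, 6, 11, 5, 10, 12, 15, 2, 7, 8]. Tests: 13 box, 2 leaf. Nearest: P5.

== RESULT ==
[0, 3, 4, 1, 6, 11, 5, 10, 12, 15, 2, 7, 8]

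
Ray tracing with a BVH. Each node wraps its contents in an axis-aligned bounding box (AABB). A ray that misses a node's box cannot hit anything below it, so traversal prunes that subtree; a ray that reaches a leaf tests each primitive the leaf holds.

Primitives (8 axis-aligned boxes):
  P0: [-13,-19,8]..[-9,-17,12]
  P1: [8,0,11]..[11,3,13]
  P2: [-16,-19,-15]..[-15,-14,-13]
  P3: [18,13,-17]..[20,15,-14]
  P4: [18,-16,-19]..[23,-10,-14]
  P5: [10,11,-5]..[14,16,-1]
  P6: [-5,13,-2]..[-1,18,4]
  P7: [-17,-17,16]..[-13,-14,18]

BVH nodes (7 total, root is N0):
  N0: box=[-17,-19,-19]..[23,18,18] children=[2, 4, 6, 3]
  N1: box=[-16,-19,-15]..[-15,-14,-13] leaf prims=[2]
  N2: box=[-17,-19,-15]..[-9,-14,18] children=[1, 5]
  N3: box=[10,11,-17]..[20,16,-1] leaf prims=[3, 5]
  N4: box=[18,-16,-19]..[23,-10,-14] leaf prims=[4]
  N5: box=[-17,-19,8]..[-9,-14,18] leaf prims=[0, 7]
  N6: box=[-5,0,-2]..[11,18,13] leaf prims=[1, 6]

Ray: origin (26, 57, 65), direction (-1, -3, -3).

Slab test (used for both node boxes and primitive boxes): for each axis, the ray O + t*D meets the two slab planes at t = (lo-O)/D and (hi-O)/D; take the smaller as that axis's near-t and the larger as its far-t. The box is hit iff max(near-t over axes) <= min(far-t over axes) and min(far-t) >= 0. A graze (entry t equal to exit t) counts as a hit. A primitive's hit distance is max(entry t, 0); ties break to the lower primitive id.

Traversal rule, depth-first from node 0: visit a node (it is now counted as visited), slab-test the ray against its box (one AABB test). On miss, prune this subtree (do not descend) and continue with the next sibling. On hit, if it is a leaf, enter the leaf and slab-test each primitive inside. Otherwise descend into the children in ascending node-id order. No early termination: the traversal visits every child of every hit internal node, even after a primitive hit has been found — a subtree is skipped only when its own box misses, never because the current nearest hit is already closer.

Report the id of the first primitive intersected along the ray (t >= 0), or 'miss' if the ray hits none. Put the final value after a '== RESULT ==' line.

Traverse from the root:
N0 x:[3,43] y:[13,76/3] z:[47/3,28] -> hit [47/3,76/3], descend [2, 3, 4, 6]
  N2 x:[35,43] y:[71/3,76/3] z:[47/3,80/3] -> miss, prune
  N3 x:[6,16] y:[41/3,46/3] z:[22,82/3] -> miss, prune
  N4 x:[3,8] y:[67/3,73/3] z:[79/3,28] -> miss, prune
  N6 x:[15,31] y:[13,19] z:[52/3,67/3] -> hit [52/3,19] leaf, test {P1@t=18, P6(miss)}

order=[0, 2, 3, 4, 6]  |boxes|=5  |leaves|=1  hit=P1

== RESULT ==
1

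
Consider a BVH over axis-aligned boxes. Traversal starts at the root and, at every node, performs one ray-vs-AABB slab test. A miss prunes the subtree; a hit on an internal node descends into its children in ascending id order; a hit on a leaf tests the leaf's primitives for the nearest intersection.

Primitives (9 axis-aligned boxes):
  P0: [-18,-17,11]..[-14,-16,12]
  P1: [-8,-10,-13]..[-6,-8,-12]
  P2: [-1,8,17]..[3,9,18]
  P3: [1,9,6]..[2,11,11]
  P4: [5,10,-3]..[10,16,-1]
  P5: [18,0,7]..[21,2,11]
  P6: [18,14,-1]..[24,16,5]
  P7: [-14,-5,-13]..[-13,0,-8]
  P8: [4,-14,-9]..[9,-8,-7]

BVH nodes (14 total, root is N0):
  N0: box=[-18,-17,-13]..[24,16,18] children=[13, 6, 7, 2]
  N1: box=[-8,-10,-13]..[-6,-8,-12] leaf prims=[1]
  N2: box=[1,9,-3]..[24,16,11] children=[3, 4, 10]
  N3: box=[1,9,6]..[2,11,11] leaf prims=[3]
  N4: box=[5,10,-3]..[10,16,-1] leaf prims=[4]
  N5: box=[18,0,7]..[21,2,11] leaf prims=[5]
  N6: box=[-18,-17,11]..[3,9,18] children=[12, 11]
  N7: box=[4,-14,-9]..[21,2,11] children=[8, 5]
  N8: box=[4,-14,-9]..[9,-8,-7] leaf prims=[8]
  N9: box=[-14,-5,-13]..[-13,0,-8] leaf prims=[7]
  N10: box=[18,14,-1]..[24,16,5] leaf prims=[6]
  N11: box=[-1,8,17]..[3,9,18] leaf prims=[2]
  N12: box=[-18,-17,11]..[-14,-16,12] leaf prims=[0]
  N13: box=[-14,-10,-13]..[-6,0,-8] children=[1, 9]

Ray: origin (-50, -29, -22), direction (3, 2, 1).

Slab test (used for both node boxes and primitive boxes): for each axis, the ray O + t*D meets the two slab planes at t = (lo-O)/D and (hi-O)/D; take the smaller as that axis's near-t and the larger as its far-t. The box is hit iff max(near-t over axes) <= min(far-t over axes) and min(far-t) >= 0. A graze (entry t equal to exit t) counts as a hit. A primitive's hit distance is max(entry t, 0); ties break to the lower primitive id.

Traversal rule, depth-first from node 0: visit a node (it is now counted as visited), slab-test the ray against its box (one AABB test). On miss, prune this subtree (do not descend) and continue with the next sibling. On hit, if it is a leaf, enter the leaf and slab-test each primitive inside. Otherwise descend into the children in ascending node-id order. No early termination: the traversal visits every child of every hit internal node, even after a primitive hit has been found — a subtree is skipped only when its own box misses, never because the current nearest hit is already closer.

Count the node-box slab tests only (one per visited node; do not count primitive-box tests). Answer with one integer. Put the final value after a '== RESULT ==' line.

Traverse from the root:
N0 x:[32/3,74/3] y:[6,45/2] z:[9,40] -> hit [32/3,45/2], descend [2, 6, 7, 13]
  N2 x:[17,74/3] y:[19,45/2] z:[19,33] -> hit [19,45/2], descend [3, 4, 10]
    N3 x:[17,52/3] y:[19,20] z:[28,33] -> miss, prune
    N4 x:[55/3,20] y:[39/2,45/2] z:[19,21] -> hit [39/2,20] leaf, test {P4@t=39/2}
    N10 x:[68/3,74/3] y:[43/2,45/2] z:[21,27] -> miss, prune
  N6 x:[32/3,53/3] y:[6,19] z:[33,40] -> miss, prune
  N7 x:[18,71/3] y:[15/2,31/2] z:[13,33] -> miss, prune
  N13 x:[12,44/3] y:[19/2,29/2] z:[9,14] -> hit [12,14], descend [1, 9]
    N1 x:[14,44/3] y:[19/2,21/2] z:[9,10] -> miss, prune
    N9 x:[12,37/3] y:[12,29/2] z:[9,14] -> hit [12,37/3] leaf, test {P7@t=12}

order=[0, 2, 3, 4, 10, 6, 7, 13, 1, 9]  |boxes|=10  |leaves|=2  hit=P7

== RESULT ==
10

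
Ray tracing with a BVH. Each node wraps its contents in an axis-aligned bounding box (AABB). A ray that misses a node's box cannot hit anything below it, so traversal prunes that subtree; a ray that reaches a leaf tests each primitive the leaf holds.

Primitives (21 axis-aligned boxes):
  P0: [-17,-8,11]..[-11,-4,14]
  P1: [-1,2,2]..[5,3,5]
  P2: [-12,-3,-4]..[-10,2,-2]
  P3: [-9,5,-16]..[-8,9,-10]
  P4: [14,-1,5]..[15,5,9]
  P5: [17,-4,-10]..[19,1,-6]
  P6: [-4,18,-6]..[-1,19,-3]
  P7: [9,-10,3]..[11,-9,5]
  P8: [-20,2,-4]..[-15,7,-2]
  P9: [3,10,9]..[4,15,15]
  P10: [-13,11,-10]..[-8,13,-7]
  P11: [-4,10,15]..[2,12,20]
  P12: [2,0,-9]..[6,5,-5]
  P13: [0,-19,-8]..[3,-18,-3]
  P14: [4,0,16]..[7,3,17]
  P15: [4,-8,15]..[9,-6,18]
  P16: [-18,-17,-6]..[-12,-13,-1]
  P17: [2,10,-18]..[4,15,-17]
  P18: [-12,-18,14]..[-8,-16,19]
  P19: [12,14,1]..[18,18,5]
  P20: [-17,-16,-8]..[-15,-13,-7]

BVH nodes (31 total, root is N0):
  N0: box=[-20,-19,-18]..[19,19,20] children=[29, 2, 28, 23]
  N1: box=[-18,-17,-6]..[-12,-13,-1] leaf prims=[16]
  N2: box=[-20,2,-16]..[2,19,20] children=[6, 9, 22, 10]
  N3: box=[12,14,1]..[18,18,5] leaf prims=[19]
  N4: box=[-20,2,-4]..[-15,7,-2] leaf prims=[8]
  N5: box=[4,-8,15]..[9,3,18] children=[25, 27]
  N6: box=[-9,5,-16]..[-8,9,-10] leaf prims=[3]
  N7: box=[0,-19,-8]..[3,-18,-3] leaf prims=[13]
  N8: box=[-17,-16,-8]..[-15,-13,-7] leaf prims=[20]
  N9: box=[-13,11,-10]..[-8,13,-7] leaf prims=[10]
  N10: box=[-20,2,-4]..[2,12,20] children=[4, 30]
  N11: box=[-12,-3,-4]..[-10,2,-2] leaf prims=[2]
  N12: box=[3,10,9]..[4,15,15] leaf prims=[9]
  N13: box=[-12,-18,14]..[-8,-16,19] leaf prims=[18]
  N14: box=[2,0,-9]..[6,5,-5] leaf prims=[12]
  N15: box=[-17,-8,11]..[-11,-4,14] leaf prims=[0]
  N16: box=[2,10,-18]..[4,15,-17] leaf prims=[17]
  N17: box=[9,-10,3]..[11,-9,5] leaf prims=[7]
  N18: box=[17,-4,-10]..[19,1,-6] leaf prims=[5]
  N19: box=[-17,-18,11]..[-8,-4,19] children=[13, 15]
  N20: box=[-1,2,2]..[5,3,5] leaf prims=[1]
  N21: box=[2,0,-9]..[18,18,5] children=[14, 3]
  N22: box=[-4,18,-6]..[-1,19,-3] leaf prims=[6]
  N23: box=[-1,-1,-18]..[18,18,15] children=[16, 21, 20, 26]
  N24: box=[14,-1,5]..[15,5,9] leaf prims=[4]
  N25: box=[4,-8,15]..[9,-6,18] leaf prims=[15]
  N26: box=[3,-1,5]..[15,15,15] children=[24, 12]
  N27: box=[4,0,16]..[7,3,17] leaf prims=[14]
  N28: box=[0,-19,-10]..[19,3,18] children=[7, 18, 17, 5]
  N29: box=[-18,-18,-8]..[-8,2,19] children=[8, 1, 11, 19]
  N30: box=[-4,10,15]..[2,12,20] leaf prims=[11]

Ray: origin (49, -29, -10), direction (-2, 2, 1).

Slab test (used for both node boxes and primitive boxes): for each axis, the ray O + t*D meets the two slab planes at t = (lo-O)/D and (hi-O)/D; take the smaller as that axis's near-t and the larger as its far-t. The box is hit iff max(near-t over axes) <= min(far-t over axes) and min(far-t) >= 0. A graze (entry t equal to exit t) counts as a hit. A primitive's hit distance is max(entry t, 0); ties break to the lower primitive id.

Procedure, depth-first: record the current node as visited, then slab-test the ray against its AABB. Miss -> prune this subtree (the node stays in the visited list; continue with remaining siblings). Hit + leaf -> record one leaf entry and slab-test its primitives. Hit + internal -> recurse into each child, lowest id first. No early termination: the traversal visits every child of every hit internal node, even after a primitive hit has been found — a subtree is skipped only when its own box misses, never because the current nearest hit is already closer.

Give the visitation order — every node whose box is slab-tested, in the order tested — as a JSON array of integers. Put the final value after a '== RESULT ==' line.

Traverse from the root:
N0 x:[15,69/2] y:[5,24] z:[-8,30] -> hit [15,24], descend [2, 23, 28, 29]
  N2 x:[47/2,69/2] y:[31/2,24] z:[-6,30] -> hit [47/2,24], descend [6, 9, 10, 22]
    N6 x:[57/2,29] y:[17,19] z:[-6,0] -> miss, prune
    N9 x:[57/2,31] y:[20,21] z:[0,3] -> miss, prune
    N10 x:[47/2,69/2] y:[31/2,41/2] z:[6,30] -> miss, prune
    N22 x:[25,53/2] y:[47/2,24] z:[4,7] -> miss, prune
  N23 x:[31/2,25] y:[14,47/2] z:[-8,25] -> hit [31/2,47/2], descend [16, 20, 21, 26]
    N16 x:[45/2,47/2] y:[39/2,22] z:[-8,-7] -> miss, prune
    N20 x:[22,25] y:[31/2,16] z:[12,15] -> miss, prune
    N21 x:[31/2,47/2] y:[29/2,47/2] z:[1,15] -> miss, prune
    N26 x:[17,23] y:[14,22] z:[15,25] -> hit [17,22], descend [12, 24]
      N12 x:[45/2,23] y:[39/2,22] z:[19,25] -> miss, prune
      N24 x:[17,35/2] y:[14,17] z:[15,19] -> hit [17,17] leaf, test {P4@t=17}
  N28 x:[15,49/2] y:[5,16] z:[0,28] -> hit [15,16], descend [5, 7, 17, 18]
    N5 x:[20,45/2] y:[21/2,16] z:[25,28] -> miss, prune
    N7 x:[23,49/2] y:[5,11/2] z:[2,7] -> miss, prune
    N17 x:[19,20] y:[19/2,10] z:[13,15] -> miss, prune
    N18 x:[15,16] y:[25/2,15] z:[0,4] -> miss, prune
  N29 x:[57/2,67/2] y:[11/2,31/2] z:[2,29] -> miss, prune

order=[0, 2, 6, 9, 10, 22, 23, 16, 20, 21, 26, 12, 24, 28, 5, 7, 17, 18, 29]  |boxes|=19  |leaves|=1  hit=P4

== RESULT ==
[0, 2, 6, 9, 10, 22, 23, 16, 20, 21, 26, 12, 24, 28, 5, 7, 17, 18, 29]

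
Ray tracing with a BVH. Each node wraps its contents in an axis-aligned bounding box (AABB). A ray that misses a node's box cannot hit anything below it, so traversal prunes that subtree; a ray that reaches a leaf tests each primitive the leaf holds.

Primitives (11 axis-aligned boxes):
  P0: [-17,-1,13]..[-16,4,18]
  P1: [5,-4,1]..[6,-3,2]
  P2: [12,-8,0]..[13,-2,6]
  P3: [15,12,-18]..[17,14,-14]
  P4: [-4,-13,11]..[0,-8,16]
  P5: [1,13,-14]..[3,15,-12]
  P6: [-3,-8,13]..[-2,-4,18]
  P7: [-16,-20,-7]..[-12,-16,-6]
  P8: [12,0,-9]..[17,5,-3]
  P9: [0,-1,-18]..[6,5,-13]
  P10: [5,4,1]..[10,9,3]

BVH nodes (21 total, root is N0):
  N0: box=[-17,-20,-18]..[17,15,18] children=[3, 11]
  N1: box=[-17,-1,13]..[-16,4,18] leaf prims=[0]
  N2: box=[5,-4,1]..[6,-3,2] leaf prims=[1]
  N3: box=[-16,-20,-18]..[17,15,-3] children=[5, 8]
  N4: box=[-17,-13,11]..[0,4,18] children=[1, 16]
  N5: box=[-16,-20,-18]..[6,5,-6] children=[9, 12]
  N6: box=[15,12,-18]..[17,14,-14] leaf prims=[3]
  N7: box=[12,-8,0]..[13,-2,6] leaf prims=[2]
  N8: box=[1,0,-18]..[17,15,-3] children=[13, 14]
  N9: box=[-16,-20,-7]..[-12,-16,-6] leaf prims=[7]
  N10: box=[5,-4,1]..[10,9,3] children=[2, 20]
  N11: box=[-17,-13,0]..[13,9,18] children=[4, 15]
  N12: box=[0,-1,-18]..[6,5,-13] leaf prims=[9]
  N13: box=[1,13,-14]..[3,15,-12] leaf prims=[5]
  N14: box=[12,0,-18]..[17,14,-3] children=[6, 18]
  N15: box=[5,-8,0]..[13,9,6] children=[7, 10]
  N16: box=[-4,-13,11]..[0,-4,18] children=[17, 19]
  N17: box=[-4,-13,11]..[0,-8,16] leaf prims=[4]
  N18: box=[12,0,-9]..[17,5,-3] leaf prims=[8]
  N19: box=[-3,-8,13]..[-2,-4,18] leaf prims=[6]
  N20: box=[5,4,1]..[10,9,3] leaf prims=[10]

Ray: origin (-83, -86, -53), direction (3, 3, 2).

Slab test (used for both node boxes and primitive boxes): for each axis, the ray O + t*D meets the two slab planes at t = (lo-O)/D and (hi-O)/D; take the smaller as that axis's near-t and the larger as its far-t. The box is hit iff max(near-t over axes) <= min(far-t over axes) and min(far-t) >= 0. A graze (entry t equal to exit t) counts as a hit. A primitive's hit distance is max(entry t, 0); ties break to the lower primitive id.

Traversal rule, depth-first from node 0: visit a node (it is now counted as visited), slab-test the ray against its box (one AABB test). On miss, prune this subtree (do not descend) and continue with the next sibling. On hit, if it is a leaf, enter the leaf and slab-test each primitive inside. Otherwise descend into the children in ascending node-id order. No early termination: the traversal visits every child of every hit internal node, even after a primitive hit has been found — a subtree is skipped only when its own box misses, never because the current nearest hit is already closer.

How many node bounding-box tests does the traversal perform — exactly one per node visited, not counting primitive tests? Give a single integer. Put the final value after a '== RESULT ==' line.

Walk:
N0 x:[22,100/3] y:[22,101/3] z:[35/2,71/2] -> hit [22,100/3], descend [3, 11]
  N3 x:[67/3,100/3] y:[22,101/3] z:[35/2,25] -> hit [67/3,25], descend [5, 8]
    N5 x:[67/3,89/3] y:[22,91/3] z:[35/2,47/2] -> hit [67/3,47/2], descend [9, 12]
      N9 x:[67/3,71/3] y:[22,70/3] z:[23,47/2] -> hit [23,70/3] leaf, test {P7@t=23}
      N12 x:[83/3,89/3] y:[85/3,91/3] z:[35/2,20] -> miss, prune
    N8 x:[28,100/3] y:[86/3,101/3] z:[35/2,25] -> miss, prune
  N11 x:[22,32] y:[73/3,95/3] z:[53/2,71/2] -> hit [53/2,95/3], descend [4, 15]
    N4 x:[22,83/3] y:[73/3,30] z:[32,71/2] -> miss, prune
    N15 x:[88/3,32] y:[26,95/3] z:[53/2,59/2] -> hit [88/3,59/2], descend [7, 10]
      N7 x:[95/3,32] y:[26,28] z:[53/2,59/2] -> miss, prune
      N10 x:[88/3,31] y:[82/3,95/3] z:[27,28] -> miss, prune

Visited [0, 3, 5, 9, 12, 8, 11, 4, 15, 7, 10]. Tests: 11 box, 1 leaf. Nearest: P7.

== RESULT ==
11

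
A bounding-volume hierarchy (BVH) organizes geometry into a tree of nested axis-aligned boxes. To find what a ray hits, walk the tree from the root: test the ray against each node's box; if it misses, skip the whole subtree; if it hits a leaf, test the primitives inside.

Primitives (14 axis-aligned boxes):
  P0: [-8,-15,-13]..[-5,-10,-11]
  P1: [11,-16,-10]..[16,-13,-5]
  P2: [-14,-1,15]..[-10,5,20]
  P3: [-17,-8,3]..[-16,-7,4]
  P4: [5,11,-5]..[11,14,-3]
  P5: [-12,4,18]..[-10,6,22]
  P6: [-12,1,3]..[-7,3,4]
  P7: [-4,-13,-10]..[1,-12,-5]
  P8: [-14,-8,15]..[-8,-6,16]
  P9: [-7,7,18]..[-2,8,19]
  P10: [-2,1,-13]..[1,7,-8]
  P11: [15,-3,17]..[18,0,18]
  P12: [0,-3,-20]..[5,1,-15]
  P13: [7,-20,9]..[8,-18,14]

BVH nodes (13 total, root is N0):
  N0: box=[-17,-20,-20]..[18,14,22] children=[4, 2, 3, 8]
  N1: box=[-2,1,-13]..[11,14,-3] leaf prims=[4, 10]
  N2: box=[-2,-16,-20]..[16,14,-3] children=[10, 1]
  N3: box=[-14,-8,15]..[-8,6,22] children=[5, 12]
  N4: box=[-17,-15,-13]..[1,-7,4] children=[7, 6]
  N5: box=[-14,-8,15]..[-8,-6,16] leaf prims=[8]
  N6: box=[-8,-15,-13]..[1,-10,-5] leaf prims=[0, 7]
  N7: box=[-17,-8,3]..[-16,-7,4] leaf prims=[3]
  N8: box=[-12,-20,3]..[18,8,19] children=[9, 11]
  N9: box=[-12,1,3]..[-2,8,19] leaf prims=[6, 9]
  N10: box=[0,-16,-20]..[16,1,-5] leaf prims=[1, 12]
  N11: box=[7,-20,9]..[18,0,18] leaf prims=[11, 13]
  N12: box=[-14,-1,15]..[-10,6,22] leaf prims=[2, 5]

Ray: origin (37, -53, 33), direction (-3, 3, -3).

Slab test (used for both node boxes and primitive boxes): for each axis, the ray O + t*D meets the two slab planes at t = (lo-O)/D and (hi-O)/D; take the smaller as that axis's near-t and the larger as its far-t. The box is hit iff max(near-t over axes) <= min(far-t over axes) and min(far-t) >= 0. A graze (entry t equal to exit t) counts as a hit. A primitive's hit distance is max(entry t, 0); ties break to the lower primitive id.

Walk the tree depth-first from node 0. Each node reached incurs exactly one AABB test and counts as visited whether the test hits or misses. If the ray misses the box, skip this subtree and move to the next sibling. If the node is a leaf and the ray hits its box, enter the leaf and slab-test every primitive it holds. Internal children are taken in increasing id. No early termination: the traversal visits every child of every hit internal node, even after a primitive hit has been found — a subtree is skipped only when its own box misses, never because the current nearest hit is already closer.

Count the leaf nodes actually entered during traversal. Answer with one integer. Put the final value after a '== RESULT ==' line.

Walk:
N0 x:[19/3,18] y:[11,67/3] z:[11/3,53/3] -> hit [11,53/3], descend [2, 3, 4, 8]
  N2 x:[7,13] y:[37/3,67/3] z:[12,53/3] -> hit [37/3,13], descend [1, 10]
    N1 x:[26/3,13] y:[18,67/3] z:[12,46/3] -> miss, prune
    N10 x:[7,37/3] y:[37/3,18] z:[38/3,53/3] -> miss, prune
  N3 x:[15,17] y:[15,59/3] z:[11/3,6] -> miss, prune
  N4 x:[12,18] y:[38/3,46/3] z:[29/3,46/3] -> hit [38/3,46/3], descend [6, 7]
    N6 x:[12,15] y:[38/3,43/3] z:[38/3,46/3] -> hit [38/3,43/3] leaf, test {P0(miss), P7@t=40/3}
    N7 x:[53/3,18] y:[15,46/3] z:[29/3,10] -> miss, prune
  N8 x:[19/3,49/3] y:[11,61/3] z:[14/3,10] -> miss, prune

Summary -> nodes [0, 2, 1, 10, 3, 4, 6, 7, 8]; box-tests=9; leaf-entries=1; first=P7

== RESULT ==
1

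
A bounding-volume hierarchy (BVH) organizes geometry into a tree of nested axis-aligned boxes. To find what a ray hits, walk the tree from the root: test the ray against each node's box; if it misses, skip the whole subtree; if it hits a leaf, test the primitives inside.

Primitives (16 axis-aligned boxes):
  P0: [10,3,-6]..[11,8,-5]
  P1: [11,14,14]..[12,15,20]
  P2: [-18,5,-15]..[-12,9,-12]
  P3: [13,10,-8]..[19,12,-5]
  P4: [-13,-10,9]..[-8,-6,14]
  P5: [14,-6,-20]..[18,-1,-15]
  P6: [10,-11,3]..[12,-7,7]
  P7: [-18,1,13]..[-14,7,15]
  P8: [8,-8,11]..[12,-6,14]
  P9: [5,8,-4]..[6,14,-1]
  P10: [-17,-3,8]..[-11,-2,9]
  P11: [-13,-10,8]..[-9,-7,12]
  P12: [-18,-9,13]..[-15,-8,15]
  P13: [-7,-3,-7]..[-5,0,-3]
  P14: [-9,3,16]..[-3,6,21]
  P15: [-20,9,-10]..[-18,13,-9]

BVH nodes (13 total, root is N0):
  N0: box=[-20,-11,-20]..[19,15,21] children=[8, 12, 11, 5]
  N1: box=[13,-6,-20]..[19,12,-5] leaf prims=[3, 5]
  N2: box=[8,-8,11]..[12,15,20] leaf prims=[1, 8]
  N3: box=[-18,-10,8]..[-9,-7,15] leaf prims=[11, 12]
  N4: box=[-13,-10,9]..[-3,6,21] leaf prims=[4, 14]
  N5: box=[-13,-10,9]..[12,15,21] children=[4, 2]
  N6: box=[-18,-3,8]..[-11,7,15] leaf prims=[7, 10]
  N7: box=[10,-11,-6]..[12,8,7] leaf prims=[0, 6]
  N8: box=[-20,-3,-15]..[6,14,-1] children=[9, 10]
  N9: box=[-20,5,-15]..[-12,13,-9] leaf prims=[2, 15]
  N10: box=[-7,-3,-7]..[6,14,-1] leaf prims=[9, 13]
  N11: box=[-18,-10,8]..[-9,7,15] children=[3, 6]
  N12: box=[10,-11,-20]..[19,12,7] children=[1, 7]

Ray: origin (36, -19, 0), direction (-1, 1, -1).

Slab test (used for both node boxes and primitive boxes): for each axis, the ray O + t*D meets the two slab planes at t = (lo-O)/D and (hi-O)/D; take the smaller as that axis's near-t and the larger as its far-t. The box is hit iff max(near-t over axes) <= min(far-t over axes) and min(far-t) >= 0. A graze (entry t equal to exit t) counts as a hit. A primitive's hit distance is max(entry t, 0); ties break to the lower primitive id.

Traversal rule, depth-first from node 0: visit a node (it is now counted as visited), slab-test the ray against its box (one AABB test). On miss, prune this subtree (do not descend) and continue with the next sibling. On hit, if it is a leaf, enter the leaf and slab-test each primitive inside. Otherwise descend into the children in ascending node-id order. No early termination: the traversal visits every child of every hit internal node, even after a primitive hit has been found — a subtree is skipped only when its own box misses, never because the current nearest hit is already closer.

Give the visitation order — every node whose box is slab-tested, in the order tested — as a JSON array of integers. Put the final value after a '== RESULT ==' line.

Walk:
N0 x:[17,56] y:[8,34] z:[-21,20] -> hit [17,20], descend [5, 8, 11, 12]
  N5 x:[24,49] y:[9,34] z:[-21,-9] -> miss, prune
  N8 x:[30,56] y:[16,33] z:[1,15] -> miss, prune
  N11 x:[45,54] y:[9,26] z:[-15,-8] -> miss, prune
  N12 x:[17,26] y:[8,31] z:[-7,20] -> hit [17,20], descend [1, 7]
    N1 x:[17,23] y:[13,31] z:[5,20] -> hit [17,20] leaf, test {P3(miss), P5@t=18}
    N7 x:[24,26] y:[8,27] z:[-7,6] -> miss, prune

order=[0, 5, 8, 11, 12, 1, 7]  |boxes|=7  |leaves|=1  hit=P5

== RESULT ==
[0, 5, 8, 11, 12, 1, 7]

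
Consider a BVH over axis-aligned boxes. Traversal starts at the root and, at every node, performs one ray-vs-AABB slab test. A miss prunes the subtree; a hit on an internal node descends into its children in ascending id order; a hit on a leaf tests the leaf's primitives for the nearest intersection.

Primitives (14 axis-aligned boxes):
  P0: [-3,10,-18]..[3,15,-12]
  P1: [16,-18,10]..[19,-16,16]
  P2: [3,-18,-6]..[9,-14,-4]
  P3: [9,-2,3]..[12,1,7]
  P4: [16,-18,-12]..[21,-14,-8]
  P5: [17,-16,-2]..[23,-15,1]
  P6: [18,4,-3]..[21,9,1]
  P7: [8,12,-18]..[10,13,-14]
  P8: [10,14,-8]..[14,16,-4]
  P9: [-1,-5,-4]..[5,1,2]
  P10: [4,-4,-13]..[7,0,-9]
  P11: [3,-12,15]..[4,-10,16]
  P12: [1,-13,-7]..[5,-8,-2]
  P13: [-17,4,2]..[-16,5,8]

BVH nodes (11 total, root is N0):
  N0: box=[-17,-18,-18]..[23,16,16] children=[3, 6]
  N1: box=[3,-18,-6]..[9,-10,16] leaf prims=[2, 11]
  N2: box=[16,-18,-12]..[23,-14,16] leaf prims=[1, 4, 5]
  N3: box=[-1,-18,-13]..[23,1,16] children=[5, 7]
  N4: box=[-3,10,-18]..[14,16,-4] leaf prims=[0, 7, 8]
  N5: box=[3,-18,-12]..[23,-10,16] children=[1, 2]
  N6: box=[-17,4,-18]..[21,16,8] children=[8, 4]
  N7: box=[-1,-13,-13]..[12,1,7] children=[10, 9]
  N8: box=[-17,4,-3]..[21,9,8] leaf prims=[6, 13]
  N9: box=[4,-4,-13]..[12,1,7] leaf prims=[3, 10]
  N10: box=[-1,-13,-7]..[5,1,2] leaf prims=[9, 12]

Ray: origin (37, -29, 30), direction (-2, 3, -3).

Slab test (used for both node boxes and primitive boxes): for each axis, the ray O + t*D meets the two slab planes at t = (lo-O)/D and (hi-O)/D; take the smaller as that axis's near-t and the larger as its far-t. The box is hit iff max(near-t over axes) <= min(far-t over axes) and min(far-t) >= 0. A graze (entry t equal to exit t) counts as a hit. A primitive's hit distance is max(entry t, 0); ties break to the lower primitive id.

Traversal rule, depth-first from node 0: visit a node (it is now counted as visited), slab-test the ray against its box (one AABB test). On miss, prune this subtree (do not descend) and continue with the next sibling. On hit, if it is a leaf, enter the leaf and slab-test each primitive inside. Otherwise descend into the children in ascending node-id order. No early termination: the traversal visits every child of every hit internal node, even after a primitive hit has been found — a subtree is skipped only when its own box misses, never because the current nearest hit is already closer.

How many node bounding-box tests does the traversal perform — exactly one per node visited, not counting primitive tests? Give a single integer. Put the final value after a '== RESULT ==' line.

Trace the traversal:
N0 x:[7,27] y:[11/3,15] z:[14/3,16] -> hit [7,15], descend [3, 6]
  N3 x:[7,19] y:[11/3,10] z:[14/3,43/3] -> hit [7,10], descend [5, 7]
    N5 x:[7,17] y:[11/3,19/3] z:[14/3,14] -> miss, prune
    N7 x:[25/2,19] y:[16/3,10] z:[23/3,43/3] -> miss, prune
  N6 x:[8,27] y:[11,15] z:[22/3,16] -> hit [11,15], descend [4, 8]
    N4 x:[23/2,20] y:[13,15] z:[34/3,16] -> hit [13,15] leaf, test {P0(miss), P7(miss), P8(miss)}
    N8 x:[8,27] y:[11,38/3] z:[22/3,11] -> hit [11,11] leaf, test {P6(miss), P13(miss)}

7 AABB tests over nodes [0, 3, 5, 7, 6, 4, 8]; 2 leaves entered; closest miss.

== RESULT ==
7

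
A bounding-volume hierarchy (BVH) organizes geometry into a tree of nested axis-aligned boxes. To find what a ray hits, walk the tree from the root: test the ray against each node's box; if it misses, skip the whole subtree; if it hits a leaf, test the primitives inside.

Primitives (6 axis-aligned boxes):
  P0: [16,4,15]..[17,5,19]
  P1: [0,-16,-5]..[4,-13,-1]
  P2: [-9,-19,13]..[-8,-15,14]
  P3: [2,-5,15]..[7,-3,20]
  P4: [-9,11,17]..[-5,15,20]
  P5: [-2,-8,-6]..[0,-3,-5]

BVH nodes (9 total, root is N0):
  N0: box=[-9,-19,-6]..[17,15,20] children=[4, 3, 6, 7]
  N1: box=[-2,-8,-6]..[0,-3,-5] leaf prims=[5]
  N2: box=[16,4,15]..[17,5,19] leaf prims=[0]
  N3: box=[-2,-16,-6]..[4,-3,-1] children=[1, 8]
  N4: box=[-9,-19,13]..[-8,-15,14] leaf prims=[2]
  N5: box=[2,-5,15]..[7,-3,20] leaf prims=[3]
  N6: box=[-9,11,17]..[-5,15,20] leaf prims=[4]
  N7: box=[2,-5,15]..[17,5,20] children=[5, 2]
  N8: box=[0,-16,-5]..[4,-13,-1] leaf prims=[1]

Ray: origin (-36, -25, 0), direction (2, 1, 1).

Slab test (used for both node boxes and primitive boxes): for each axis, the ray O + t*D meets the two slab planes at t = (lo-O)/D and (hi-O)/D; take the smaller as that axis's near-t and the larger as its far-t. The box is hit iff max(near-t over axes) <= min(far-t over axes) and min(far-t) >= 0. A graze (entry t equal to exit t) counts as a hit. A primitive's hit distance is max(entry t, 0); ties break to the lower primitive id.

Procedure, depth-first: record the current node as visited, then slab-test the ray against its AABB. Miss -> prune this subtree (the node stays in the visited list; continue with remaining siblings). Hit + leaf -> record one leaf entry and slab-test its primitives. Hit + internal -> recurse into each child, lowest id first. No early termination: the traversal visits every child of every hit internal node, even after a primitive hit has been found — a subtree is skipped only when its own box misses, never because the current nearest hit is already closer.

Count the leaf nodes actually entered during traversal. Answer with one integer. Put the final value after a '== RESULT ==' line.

Walk:
N0 x:[27/2,53/2] y:[6,40] z:[-6,20] -> hit [27/2,20], descend [3, 4, 6, 7]
  N3 x:[17,20] y:[9,22] z:[-6,-1] -> miss, prune
  N4 x:[27/2,14] y:[6,10] z:[13,14] -> miss, prune
  N6 x:[27/2,31/2] y:[36,40] z:[17,20] -> miss, prune
  N7 x:[19,53/2] y:[20,30] z:[15,20] -> hit [20,20], descend [2, 5]
    N2 x:[26,53/2] y:[29,30] z:[15,19] -> miss, prune
    N5 x:[19,43/2] y:[20,22] z:[15,20] -> hit [20,20] leaf, test {P3@t=20}

Summary -> nodes [0, 3, 4, 6, 7, 2, 5]; box-tests=7; leaf-entries=1; first=P3

== RESULT ==
1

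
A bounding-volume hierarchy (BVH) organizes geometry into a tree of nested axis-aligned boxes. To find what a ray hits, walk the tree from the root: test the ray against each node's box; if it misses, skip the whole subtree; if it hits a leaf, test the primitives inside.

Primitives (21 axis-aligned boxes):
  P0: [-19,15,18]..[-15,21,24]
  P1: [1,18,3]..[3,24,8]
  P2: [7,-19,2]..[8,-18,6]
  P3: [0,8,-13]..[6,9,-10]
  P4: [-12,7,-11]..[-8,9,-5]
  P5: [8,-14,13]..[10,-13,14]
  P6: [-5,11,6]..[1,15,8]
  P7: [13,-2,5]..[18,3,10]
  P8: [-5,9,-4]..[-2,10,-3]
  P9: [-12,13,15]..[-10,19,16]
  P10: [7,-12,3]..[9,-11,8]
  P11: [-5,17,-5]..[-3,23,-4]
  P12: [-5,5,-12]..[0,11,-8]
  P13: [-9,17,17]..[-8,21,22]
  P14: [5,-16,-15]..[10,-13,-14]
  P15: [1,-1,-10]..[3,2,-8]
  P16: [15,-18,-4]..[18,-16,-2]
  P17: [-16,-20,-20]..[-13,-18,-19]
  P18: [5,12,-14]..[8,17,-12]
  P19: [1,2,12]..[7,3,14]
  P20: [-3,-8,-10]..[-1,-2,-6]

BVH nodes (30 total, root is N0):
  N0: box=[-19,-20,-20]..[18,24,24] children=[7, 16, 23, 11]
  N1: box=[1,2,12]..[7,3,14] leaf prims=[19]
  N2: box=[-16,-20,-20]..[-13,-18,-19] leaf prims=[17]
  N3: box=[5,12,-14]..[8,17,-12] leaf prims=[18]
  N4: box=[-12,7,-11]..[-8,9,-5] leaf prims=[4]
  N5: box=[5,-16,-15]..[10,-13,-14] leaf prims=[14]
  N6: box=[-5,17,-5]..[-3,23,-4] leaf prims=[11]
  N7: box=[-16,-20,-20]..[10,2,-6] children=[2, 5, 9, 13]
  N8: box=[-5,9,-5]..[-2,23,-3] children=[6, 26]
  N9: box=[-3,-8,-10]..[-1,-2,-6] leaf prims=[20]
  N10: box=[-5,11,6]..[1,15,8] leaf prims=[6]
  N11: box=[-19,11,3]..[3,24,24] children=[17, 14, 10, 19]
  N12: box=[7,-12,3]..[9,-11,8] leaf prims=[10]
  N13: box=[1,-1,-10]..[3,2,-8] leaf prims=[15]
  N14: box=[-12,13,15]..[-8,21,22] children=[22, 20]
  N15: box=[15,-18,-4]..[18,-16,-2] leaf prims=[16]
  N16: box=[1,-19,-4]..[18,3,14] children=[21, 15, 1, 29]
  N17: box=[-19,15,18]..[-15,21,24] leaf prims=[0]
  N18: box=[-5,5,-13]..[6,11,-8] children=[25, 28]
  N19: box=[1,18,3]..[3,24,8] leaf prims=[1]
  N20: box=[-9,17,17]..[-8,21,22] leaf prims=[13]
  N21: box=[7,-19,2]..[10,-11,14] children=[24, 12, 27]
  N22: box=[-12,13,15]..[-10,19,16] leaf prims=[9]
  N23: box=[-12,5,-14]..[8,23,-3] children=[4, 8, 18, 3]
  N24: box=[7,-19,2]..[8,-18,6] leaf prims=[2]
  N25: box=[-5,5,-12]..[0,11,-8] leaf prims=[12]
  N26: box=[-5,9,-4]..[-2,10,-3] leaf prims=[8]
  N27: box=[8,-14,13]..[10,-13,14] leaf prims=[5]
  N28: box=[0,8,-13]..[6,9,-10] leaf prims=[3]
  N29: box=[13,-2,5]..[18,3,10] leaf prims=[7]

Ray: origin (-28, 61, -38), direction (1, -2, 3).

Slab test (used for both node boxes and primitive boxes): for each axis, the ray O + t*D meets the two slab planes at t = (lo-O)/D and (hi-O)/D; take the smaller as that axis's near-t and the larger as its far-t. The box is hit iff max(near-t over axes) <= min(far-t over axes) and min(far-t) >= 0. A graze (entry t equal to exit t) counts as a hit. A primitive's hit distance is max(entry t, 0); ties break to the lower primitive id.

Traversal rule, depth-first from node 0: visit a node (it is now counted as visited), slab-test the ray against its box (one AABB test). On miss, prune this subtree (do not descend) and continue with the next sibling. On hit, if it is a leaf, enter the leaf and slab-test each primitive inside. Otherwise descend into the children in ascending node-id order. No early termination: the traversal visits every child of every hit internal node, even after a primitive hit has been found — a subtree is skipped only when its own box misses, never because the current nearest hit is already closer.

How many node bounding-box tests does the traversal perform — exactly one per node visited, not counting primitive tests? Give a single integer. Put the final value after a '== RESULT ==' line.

Trace the traversal:
N0 x:[9,46] y:[37/2,81/2] z:[6,62/3] -> hit [37/2,62/3], descend [7, 11, 16, 23]
  N7 x:[12,38] y:[59/2,81/2] z:[6,32/3] -> miss, prune
  N11 x:[9,31] y:[37/2,25] z:[41/3,62/3] -> hit [37/2,62/3], descend [10, 14, 17, 19]
    N10 x:[23,29] y:[23,25] z:[44/3,46/3] -> miss, prune
    N14 x:[16,20] y:[20,24] z:[53/3,20] -> hit [20,20], descend [20, 22]
      N20 x:[19,20] y:[20,22] z:[55/3,20] -> hit [20,20] leaf, test {P13@t=20}
      N22 x:[16,18] y:[21,24] z:[53/3,18] -> miss, prune
    N17 x:[9,13] y:[20,23] z:[56/3,62/3] -> miss, prune
    N19 x:[29,31] y:[37/2,43/2] z:[41/3,46/3] -> miss, prune
  N16 x:[29,46] y:[29,40] z:[34/3,52/3] -> miss, prune
  N23 x:[16,36] y:[19,28] z:[8,35/3] -> miss, prune

Summary -> nodes [0, 7, 11, 10, 14, 20, 22, 17, 19, 16, 23]; box-tests=11; leaf-entries=1; first=P13

== RESULT ==
11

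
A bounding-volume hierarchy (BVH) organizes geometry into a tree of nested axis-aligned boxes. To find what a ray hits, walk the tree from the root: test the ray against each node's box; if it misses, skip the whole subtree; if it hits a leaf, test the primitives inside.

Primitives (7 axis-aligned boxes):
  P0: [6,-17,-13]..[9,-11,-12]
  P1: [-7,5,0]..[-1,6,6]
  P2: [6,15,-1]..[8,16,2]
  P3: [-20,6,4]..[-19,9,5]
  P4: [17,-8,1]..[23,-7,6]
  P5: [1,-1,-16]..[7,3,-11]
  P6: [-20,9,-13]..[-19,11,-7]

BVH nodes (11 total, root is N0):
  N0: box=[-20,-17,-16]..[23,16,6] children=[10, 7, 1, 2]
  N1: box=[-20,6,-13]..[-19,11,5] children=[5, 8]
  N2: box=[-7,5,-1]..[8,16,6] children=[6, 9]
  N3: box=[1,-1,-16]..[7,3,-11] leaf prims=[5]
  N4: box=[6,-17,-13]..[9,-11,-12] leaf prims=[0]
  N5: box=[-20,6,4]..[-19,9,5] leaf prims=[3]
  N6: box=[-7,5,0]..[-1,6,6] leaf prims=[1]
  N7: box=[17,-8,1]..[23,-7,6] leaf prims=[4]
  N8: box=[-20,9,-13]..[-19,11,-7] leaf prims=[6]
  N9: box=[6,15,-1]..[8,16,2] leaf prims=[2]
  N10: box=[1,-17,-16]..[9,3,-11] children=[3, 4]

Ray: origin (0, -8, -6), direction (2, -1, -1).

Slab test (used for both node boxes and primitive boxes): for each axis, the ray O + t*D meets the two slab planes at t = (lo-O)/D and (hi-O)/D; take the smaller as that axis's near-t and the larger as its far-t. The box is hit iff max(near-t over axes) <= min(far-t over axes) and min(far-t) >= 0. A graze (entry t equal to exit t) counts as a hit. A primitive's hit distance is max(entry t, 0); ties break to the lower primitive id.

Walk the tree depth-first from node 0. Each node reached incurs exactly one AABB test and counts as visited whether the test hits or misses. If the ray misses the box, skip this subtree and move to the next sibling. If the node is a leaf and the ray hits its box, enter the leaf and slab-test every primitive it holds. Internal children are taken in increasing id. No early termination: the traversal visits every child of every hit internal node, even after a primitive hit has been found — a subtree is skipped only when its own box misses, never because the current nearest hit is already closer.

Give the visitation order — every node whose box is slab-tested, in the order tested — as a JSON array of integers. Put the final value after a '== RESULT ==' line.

Trace the traversal:
N0 x:[-10,23/2] y:[-24,9] z:[-12,10] -> hit [-10,9], descend [1, 2, 7, 10]
  N1 x:[-10,-19/2] y:[-19,-14] z:[-11,7] -> miss, prune
  N2 x:[-7/2,4] y:[-24,-13] z:[-12,-5] -> miss, prune
  N7 x:[17/2,23/2] y:[-1,0] z:[-12,-7] -> miss, prune
  N10 x:[1/2,9/2] y:[-11,9] z:[5,10] -> miss, prune

Visited [0, 1, 2, 7, 10]. Tests: 5 box, 0 leaf. Nearest: miss.

== RESULT ==
[0, 1, 2, 7, 10]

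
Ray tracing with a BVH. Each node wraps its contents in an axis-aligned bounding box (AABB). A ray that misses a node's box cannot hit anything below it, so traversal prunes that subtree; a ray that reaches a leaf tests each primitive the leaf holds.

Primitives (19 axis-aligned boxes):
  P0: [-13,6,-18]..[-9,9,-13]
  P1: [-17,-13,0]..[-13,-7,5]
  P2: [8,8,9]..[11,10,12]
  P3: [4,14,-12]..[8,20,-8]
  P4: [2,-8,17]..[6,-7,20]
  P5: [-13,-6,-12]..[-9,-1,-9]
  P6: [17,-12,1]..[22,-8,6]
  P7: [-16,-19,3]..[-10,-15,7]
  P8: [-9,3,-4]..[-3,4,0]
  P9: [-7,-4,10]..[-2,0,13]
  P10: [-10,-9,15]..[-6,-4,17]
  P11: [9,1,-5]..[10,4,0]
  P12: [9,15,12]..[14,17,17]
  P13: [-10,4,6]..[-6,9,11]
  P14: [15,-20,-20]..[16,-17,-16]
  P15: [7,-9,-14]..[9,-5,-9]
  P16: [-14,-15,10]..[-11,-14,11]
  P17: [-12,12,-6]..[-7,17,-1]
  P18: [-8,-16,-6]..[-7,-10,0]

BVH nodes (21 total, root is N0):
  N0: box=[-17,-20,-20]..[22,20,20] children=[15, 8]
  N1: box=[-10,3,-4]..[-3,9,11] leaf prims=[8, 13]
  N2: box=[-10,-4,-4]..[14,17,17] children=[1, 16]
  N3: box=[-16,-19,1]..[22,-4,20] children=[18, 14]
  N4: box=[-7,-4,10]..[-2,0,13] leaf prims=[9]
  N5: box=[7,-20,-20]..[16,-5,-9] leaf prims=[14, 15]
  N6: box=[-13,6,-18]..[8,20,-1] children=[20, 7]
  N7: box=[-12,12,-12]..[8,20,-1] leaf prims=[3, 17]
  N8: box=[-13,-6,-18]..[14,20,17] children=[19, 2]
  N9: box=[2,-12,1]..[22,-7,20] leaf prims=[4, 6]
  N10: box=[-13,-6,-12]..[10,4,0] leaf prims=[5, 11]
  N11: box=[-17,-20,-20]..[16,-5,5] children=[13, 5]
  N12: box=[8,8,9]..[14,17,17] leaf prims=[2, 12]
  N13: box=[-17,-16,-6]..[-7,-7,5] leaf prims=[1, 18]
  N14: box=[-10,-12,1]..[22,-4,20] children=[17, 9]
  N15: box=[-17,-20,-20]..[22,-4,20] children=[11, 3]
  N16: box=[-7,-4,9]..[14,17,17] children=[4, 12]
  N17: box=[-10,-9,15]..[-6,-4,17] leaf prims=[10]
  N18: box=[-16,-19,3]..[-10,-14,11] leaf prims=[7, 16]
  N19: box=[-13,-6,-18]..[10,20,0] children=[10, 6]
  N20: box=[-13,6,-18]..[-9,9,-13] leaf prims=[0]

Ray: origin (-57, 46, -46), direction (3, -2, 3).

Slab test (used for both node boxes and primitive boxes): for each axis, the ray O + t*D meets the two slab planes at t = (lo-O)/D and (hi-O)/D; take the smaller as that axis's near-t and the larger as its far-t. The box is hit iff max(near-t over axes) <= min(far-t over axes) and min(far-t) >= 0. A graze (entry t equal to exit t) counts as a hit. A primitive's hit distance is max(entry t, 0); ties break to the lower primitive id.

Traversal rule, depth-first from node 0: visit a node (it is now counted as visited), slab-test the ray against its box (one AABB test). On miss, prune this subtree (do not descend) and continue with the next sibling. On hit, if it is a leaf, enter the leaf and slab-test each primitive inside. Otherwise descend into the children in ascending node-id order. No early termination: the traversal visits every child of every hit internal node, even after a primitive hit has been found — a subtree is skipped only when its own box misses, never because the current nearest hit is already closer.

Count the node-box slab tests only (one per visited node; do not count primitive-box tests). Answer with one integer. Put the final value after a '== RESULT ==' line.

Walk:
N0 x:[40/3,79/3] y:[13,33] z:[26/3,22] -> hit [40/3,22], descend [8, 15]
  N8 x:[44/3,71/3] y:[13,26] z:[28/3,21] -> hit [44/3,21], descend [2, 19]
    N2 x:[47/3,71/3] y:[29/2,25] z:[14,21] -> hit [47/3,21], descend [1, 16]
      N1 x:[47/3,18] y:[37/2,43/2] z:[14,19] -> miss, prune
      N16 x:[50/3,71/3] y:[29/2,25] z:[55/3,21] -> hit [55/3,21], descend [4, 12]
        N4 x:[50/3,55/3] y:[23,25] z:[56/3,59/3] -> miss, prune
        N12 x:[65/3,71/3] y:[29/2,19] z:[55/3,21] -> miss, prune
    N19 x:[44/3,67/3] y:[13,26] z:[28/3,46/3] -> hit [44/3,46/3], descend [6, 10]
      N6 x:[44/3,65/3] y:[13,20] z:[28/3,15] -> hit [44/3,15], descend [7, 20]
        N7 x:[15,65/3] y:[13,17] z:[34/3,15] -> hit [15,15] leaf, test {P3(miss), P17@t=15}
        N20 x:[44/3,16] y:[37/2,20] z:[28/3,11] -> miss, prune
      N10 x:[44/3,67/3] y:[21,26] z:[34/3,46/3] -> miss, prune
  N15 x:[40/3,79/3] y:[25,33] z:[26/3,22] -> miss, prune

13 AABB tests over nodes [0, 8, 2, 1, 16, 4, 12, 19, 6, 7, 20, 10, 15]; 1 leaf entered; closest P17.

== RESULT ==
13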